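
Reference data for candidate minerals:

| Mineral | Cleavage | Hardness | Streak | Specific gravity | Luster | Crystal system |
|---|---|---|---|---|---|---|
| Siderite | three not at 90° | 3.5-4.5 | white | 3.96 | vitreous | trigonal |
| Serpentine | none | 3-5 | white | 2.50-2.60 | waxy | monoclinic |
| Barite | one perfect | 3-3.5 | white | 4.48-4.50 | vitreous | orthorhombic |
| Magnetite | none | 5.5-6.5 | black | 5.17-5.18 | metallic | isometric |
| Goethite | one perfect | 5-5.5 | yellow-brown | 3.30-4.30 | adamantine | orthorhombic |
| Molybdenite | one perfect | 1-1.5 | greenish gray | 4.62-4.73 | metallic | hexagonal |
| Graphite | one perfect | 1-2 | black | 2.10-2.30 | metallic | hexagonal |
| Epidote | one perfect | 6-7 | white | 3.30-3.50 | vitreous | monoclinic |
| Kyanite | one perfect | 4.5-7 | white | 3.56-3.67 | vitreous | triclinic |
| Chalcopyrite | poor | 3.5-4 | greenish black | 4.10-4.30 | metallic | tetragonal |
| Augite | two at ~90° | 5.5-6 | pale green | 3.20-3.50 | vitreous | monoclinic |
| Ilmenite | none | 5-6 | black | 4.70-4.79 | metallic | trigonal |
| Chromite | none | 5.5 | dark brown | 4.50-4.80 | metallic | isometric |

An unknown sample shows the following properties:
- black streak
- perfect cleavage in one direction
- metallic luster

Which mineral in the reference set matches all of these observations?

Black streak: only Magnetite, Graphite, Ilmenite remain.
Perfect cleavage in one direction: only Graphite remains.
Metallic luster: no further eliminations.
Only Graphite satisfies all observations.

Graphite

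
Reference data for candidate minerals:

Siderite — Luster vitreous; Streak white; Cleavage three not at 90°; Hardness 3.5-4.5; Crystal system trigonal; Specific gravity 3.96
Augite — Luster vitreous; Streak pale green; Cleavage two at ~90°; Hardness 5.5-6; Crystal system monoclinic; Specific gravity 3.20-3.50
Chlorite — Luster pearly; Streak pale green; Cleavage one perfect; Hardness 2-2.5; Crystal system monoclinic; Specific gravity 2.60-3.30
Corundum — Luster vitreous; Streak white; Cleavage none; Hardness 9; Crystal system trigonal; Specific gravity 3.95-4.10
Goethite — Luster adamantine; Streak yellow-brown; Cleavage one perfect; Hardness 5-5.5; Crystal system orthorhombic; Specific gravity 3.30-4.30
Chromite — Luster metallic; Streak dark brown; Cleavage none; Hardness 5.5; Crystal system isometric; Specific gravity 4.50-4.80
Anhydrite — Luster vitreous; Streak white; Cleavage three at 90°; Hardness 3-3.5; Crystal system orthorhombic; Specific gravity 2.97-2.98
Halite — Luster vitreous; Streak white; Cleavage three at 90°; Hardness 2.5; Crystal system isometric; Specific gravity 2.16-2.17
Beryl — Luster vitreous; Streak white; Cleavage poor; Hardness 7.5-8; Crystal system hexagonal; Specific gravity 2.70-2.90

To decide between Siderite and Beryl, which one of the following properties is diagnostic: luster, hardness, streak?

Luster: both vitreous — identical.
Hardness: Siderite 3.5-4.5, Beryl 7.5-8 — distinct.
Streak: both white — identical.
Only hardness differs between Siderite and Beryl among the listed tests.

hardness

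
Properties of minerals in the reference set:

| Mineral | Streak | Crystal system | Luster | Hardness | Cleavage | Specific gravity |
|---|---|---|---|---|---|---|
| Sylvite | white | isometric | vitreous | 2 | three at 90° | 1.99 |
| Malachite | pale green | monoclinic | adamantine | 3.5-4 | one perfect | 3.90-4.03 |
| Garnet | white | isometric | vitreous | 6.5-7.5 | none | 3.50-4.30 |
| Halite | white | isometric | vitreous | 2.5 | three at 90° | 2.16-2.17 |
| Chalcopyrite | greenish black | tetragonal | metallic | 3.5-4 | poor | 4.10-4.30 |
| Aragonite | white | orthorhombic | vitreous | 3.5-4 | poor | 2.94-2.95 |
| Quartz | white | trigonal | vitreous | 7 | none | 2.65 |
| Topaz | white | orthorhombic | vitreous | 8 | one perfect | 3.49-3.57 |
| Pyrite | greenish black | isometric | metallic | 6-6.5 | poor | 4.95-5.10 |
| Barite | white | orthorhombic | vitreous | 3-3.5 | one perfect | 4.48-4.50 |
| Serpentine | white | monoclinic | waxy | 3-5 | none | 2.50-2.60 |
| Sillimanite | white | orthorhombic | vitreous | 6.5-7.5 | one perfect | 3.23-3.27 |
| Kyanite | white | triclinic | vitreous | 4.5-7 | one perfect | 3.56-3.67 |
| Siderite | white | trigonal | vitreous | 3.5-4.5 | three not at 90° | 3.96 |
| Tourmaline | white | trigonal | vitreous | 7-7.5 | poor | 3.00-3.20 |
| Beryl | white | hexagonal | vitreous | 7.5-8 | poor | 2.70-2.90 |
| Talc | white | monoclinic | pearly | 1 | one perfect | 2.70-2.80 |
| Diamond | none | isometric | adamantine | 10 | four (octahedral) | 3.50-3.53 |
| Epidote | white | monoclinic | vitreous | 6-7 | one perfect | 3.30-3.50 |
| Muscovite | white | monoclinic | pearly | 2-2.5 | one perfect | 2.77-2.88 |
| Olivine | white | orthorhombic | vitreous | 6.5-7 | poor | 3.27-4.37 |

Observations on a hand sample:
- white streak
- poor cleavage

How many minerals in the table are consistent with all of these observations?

4

White streak eliminates Malachite, Chalcopyrite, Pyrite, Diamond.
Poor cleavage — narrows the field to Aragonite, Tourmaline, Beryl, Olivine.
Remaining candidates: Aragonite, Beryl, Olivine, Tourmaline.
That is 4 minerals.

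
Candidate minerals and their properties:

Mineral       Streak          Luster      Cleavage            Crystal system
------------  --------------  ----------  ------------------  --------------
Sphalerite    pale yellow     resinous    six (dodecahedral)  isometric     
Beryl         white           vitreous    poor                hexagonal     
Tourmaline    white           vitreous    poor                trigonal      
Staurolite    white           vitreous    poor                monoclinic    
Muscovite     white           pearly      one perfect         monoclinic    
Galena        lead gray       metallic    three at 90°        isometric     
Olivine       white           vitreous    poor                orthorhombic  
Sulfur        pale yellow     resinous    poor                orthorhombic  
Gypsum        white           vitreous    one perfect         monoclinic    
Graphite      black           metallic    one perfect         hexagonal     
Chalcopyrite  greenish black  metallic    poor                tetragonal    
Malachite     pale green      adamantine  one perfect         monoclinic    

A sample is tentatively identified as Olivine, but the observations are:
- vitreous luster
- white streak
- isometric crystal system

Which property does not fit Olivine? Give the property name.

Vitreous luster: Olivine has vitreous luster — consistent.
White streak: Olivine has white streak — consistent.
Isometric crystal system: Olivine has orthorhombic system — inconsistent.
Everything matches except the crystal system.

crystal system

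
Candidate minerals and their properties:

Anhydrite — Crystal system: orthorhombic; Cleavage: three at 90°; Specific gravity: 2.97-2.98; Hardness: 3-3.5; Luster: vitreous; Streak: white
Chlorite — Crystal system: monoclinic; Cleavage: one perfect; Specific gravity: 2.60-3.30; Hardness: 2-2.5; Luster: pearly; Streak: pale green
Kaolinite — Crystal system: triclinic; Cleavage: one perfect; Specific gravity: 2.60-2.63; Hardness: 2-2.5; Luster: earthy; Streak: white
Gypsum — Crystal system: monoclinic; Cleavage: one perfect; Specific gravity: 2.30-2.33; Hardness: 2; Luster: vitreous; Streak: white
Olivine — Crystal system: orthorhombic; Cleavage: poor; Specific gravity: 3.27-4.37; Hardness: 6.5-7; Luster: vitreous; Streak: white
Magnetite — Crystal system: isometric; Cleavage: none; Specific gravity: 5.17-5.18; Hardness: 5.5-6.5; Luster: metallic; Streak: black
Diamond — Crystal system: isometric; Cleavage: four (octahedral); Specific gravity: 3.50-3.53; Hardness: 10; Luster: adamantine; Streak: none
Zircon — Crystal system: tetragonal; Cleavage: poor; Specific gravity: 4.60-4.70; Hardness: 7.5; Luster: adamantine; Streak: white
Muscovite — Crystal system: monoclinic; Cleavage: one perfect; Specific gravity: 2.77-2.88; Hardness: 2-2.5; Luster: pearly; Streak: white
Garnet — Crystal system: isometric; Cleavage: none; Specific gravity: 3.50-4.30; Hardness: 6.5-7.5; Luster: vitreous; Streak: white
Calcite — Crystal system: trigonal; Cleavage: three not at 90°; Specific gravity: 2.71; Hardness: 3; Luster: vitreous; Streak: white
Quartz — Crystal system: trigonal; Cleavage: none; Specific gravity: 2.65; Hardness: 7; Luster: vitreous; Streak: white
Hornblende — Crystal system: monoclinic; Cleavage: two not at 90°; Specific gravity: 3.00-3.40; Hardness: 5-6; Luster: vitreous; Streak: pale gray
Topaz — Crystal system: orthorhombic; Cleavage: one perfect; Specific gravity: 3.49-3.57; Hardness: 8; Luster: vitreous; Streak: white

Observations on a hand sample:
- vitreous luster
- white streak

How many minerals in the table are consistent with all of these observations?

7

Vitreous luster is inconsistent with Chlorite, Kaolinite, Magnetite, Diamond, Zircon, Muscovite.
White streak is inconsistent with Hornblende.
The minerals that satisfy all observations are Anhydrite, Calcite, Garnet, Gypsum, Olivine, Quartz, Topaz.
That is 7 minerals.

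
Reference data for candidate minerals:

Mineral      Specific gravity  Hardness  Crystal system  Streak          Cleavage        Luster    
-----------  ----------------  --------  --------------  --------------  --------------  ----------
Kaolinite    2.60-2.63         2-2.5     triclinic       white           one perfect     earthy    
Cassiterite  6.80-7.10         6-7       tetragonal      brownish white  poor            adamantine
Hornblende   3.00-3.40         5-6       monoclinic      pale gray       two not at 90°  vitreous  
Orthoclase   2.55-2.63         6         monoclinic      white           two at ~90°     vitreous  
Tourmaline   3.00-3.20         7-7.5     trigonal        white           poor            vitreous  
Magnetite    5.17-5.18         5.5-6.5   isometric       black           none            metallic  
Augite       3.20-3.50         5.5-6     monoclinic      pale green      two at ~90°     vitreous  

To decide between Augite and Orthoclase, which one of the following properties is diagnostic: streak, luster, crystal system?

Streak: Augite pale green, Orthoclase white — these differ.
Luster: both vitreous — identical.
Crystal system: both monoclinic — identical.
Of the listed properties, streak is the one that separates them.

streak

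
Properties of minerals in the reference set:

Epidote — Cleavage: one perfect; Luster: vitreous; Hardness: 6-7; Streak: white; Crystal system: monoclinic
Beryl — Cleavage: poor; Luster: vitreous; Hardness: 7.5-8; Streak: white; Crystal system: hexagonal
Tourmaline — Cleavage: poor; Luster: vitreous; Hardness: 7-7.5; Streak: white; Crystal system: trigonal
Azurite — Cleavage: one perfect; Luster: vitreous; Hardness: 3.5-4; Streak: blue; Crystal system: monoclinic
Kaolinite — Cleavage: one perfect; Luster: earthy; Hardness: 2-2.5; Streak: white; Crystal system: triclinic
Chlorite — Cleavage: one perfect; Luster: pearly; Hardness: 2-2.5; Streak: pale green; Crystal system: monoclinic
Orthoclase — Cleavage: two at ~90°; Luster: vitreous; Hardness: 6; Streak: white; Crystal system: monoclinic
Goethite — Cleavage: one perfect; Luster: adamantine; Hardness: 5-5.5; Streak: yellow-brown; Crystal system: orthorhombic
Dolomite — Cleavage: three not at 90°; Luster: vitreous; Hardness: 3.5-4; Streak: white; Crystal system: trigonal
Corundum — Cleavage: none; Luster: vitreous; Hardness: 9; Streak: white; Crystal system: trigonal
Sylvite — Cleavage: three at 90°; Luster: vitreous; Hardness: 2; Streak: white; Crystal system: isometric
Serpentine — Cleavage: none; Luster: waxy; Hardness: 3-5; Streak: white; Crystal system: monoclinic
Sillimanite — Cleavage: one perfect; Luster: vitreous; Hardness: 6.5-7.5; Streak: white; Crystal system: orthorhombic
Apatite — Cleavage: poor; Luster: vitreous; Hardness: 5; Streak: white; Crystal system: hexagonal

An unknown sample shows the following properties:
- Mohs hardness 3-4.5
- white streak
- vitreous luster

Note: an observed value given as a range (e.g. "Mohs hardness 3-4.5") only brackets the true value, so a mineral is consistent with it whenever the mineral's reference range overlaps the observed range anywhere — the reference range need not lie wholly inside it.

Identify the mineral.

Mohs hardness 3-4.5 — leaves Azurite, Dolomite, Serpentine.
White streak eliminates Azurite.
Vitreous luster rules out Serpentine.
Only Dolomite satisfies all observations.

Dolomite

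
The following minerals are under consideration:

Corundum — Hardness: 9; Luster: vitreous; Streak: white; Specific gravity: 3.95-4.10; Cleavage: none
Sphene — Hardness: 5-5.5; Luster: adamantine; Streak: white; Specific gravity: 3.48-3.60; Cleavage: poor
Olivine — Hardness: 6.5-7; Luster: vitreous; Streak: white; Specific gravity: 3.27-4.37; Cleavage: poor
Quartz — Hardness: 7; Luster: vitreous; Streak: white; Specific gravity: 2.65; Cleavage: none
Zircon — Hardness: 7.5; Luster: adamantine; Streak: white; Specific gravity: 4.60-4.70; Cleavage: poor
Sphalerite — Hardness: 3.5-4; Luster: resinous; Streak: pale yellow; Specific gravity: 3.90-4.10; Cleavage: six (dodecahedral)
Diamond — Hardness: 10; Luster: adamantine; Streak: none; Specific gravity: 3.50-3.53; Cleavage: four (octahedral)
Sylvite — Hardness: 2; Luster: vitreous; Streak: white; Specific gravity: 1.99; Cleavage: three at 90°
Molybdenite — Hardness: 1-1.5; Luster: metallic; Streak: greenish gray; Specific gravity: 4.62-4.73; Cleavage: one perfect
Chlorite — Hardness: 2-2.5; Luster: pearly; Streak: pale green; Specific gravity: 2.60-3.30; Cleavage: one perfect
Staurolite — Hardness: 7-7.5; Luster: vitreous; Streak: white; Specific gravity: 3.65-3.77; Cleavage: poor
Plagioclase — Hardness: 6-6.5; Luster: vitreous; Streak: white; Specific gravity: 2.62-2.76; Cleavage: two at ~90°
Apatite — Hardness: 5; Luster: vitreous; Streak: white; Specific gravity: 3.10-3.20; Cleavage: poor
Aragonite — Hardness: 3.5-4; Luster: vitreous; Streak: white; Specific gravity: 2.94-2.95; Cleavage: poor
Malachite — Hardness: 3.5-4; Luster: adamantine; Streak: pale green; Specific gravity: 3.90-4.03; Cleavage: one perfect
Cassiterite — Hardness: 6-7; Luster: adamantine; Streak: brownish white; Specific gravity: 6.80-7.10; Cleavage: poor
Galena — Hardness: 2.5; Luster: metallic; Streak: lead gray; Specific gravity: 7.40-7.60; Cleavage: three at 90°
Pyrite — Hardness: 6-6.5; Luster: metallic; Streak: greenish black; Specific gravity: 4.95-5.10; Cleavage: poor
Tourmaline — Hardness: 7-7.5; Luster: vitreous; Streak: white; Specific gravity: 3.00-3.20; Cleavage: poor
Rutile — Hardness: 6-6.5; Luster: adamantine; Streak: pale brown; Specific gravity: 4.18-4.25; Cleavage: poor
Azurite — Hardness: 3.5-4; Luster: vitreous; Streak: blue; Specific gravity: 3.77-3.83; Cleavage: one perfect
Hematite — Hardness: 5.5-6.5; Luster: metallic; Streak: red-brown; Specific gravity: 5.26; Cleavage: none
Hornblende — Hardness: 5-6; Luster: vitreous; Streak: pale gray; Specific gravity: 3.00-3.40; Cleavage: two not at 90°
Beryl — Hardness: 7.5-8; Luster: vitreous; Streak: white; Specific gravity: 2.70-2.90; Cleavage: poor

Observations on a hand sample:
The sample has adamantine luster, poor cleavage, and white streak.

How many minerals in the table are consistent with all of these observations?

2

Adamantine luster — Sphene, Zircon, Diamond, Malachite, Cassiterite, Rutile remain.
Poor cleavage is inconsistent with Diamond, Malachite.
White streak is inconsistent with Cassiterite, Rutile.
Consistent with every observation: Sphene, Zircon.
That is 2 minerals.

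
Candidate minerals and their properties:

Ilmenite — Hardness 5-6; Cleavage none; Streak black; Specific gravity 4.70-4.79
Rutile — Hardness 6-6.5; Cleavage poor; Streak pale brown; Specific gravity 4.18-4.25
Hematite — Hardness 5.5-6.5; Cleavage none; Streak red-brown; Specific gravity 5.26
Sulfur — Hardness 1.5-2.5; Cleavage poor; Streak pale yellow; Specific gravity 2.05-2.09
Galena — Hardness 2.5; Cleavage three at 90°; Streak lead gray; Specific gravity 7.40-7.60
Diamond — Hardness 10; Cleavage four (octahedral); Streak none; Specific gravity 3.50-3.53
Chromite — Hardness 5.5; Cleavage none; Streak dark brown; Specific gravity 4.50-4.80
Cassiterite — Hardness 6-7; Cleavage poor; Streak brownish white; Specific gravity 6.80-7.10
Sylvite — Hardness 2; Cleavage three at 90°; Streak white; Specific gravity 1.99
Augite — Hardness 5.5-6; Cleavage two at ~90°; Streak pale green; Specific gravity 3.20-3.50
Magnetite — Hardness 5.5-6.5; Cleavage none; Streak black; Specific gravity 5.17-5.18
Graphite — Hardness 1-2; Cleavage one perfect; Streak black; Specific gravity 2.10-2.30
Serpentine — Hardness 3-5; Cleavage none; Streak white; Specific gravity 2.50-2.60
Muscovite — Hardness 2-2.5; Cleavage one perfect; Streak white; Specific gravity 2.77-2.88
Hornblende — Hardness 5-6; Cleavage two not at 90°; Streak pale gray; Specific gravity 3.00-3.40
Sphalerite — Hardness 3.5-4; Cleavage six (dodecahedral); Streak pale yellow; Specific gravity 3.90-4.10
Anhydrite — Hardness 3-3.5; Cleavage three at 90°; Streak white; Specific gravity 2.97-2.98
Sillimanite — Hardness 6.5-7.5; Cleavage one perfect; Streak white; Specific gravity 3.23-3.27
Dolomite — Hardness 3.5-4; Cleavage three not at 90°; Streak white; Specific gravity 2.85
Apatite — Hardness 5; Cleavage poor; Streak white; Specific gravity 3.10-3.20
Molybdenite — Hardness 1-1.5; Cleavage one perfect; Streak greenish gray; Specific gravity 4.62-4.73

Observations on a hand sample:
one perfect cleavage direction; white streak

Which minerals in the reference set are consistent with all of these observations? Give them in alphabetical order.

Muscovite, Sillimanite

One perfect cleavage direction: leaves Graphite, Muscovite, Sillimanite, Molybdenite.
White streak eliminates Graphite, Molybdenite.
Remaining candidates: Muscovite, Sillimanite.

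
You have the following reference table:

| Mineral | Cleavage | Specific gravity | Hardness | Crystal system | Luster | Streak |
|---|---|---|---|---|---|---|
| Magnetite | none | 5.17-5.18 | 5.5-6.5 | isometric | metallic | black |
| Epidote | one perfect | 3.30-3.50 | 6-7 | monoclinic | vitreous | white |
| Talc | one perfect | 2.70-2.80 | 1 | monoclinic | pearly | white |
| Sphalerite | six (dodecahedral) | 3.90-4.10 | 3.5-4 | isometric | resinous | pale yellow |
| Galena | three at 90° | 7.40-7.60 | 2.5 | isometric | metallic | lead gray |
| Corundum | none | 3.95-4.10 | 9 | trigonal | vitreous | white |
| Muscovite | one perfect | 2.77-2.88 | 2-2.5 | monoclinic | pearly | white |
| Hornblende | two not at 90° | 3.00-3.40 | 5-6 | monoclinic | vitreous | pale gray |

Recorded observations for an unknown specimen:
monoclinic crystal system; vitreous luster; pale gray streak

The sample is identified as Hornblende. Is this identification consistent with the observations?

Consistent

Monoclinic crystal system — is consistent with Hornblende (monoclinic system).
Vitreous luster — is consistent with Hornblende (vitreous luster).
Pale gray streak — is consistent with Hornblende (pale gray streak).
Nothing contradicts Hornblende.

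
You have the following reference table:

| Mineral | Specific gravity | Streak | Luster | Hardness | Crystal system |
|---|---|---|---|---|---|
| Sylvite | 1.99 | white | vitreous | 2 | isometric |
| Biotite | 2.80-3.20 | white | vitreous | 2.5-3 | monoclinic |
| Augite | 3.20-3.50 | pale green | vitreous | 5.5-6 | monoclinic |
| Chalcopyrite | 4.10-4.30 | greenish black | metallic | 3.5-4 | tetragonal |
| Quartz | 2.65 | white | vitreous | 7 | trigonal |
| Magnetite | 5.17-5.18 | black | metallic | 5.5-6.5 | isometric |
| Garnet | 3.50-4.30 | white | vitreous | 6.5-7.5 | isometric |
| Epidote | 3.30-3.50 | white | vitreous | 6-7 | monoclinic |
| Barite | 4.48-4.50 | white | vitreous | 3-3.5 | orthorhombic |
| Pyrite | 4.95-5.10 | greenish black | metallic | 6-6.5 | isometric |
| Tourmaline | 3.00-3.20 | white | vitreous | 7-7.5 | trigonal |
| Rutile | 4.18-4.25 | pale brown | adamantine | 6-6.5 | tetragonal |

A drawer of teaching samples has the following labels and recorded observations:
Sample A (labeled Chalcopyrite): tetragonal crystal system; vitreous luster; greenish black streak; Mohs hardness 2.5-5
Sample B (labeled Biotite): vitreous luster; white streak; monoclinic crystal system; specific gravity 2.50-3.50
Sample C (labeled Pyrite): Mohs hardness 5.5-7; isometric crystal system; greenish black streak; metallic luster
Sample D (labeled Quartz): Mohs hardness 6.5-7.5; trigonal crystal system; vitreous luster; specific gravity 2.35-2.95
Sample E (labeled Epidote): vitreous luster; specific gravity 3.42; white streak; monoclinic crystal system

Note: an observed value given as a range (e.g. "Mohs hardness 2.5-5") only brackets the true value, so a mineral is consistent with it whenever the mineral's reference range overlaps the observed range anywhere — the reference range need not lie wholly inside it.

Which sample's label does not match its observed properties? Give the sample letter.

A

Sample A: Chalcopyrite has metallic luster, but the record shows vitreous luster — this label is wrong.
Sample B: observations are consistent with Biotite.
Sample C: observations are consistent with Pyrite.
Sample D: observations are consistent with Quartz.
Sample E: observations are consistent with Epidote.
Only sample A is inconsistent with its label.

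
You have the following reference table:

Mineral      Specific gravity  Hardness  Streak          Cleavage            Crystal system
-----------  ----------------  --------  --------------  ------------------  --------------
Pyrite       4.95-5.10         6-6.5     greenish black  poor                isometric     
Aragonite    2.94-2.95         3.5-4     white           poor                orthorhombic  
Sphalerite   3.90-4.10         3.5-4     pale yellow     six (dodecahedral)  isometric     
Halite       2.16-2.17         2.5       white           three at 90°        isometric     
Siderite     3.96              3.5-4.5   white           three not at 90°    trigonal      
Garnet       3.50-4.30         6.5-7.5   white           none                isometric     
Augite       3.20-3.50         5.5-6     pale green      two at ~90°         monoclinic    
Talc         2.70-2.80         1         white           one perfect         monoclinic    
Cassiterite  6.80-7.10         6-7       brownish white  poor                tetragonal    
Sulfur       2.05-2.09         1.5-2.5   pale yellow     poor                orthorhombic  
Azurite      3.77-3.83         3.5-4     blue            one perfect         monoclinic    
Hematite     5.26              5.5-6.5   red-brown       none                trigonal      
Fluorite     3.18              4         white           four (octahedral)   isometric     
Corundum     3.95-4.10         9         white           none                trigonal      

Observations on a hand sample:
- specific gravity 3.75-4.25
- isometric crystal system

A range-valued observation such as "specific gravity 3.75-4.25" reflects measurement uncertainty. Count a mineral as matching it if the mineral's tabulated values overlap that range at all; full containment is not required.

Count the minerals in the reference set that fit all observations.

2

Specific gravity 3.75-4.25 — leaves Sphalerite, Siderite, Garnet, Azurite, Corundum.
Isometric crystal system — Sphalerite, Garnet remain.
Consistent with every observation: Garnet, Sphalerite.
That is 2 minerals.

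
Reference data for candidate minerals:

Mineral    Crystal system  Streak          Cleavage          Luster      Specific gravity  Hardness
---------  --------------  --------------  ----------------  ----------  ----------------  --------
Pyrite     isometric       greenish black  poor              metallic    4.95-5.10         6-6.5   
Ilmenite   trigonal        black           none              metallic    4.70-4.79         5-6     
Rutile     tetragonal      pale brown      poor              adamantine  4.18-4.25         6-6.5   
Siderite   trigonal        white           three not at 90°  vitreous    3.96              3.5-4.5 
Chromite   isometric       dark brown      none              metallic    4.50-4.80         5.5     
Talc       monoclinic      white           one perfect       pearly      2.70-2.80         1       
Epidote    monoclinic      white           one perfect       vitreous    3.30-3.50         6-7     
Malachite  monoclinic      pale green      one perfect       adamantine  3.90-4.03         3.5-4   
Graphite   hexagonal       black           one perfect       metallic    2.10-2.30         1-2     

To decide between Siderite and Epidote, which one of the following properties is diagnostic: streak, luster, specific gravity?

Streak: both white — no difference.
Luster: both vitreous — no difference.
Specific gravity: Siderite 3.96, Epidote 3.30-3.50 — these differ.
Specific gravity is the diagnostic property here.

specific gravity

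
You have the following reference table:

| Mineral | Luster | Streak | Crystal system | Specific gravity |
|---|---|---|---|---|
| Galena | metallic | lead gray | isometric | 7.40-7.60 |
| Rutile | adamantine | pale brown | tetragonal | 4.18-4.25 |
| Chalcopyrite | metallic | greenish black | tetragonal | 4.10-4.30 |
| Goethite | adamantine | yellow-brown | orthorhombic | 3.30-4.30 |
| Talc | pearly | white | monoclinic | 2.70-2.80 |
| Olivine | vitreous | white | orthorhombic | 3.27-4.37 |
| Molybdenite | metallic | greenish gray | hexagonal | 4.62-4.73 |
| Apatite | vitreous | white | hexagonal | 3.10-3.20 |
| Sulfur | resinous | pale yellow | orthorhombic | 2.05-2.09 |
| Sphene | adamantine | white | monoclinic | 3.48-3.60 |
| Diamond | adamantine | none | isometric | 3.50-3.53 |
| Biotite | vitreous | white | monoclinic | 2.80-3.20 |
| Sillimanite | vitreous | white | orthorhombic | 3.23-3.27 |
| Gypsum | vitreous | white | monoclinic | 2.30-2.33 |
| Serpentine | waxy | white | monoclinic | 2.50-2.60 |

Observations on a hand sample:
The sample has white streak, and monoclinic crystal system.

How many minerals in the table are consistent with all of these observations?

5

White streak: Talc, Olivine, Apatite, Sphene, Biotite, Sillimanite, Gypsum, Serpentine remain.
Monoclinic crystal system excludes Olivine, Apatite, Sillimanite.
Consistent with every observation: Biotite, Gypsum, Serpentine, Sphene, Talc.
That is 5 minerals.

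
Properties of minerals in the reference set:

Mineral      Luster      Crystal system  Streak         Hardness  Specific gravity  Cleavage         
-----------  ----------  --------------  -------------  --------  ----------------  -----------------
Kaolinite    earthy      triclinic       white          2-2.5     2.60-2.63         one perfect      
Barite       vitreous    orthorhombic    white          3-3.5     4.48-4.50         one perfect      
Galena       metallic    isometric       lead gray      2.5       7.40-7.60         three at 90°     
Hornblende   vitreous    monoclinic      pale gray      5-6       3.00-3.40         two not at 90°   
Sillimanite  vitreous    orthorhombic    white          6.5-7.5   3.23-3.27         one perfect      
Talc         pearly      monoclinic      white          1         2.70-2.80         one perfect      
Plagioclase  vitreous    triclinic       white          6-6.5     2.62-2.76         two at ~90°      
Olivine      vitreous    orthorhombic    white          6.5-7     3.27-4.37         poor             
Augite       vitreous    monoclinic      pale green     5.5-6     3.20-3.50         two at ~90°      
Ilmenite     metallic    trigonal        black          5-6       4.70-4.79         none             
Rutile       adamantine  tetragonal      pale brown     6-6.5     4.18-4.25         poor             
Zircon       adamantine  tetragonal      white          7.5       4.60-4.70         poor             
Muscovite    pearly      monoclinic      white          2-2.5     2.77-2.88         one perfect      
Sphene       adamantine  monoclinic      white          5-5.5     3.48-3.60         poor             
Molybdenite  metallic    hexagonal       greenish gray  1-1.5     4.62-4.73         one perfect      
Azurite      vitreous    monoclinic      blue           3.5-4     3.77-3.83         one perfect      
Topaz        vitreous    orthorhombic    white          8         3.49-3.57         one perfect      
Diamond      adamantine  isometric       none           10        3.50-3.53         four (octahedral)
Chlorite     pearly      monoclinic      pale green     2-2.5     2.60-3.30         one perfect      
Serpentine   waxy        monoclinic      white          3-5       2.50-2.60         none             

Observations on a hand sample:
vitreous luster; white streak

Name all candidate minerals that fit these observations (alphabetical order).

Vitreous luster: narrows the field to Barite, Hornblende, Sillimanite, Plagioclase, Olivine, Augite, Azurite, Topaz.
White streak excludes Hornblende, Augite, Azurite.
The minerals that satisfy all observations are Barite, Olivine, Plagioclase, Sillimanite, Topaz.

Barite, Olivine, Plagioclase, Sillimanite, Topaz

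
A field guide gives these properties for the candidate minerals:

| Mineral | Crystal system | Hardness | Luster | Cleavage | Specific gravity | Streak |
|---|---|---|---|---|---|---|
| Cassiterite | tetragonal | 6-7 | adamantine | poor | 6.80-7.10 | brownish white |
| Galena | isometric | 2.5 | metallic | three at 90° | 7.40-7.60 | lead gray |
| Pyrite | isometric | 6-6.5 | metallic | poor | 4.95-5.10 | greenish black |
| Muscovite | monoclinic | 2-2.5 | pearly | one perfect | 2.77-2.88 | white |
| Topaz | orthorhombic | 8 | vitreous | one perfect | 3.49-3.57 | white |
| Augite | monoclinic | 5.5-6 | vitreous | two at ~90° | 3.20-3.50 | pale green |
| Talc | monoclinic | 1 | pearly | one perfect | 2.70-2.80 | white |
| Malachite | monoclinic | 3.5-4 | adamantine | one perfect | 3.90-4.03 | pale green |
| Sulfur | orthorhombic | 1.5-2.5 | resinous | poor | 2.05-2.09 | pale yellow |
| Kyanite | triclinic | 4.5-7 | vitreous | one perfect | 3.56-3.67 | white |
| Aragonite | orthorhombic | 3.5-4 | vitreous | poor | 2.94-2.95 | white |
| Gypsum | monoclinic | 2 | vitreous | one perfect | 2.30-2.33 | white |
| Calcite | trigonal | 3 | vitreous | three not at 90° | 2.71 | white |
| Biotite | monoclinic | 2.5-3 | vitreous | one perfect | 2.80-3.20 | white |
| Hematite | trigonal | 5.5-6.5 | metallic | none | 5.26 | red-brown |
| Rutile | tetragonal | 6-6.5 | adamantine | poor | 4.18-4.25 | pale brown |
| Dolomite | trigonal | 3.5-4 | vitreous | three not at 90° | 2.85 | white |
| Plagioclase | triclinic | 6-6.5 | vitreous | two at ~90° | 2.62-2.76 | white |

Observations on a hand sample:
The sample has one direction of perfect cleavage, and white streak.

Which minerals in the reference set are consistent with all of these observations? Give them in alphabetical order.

Biotite, Gypsum, Kyanite, Muscovite, Talc, Topaz

One direction of perfect cleavage — Muscovite, Topaz, Talc, Malachite, Kyanite, Gypsum, Biotite remain.
White streak eliminates Malachite.
Remaining candidates: Biotite, Gypsum, Kyanite, Muscovite, Talc, Topaz.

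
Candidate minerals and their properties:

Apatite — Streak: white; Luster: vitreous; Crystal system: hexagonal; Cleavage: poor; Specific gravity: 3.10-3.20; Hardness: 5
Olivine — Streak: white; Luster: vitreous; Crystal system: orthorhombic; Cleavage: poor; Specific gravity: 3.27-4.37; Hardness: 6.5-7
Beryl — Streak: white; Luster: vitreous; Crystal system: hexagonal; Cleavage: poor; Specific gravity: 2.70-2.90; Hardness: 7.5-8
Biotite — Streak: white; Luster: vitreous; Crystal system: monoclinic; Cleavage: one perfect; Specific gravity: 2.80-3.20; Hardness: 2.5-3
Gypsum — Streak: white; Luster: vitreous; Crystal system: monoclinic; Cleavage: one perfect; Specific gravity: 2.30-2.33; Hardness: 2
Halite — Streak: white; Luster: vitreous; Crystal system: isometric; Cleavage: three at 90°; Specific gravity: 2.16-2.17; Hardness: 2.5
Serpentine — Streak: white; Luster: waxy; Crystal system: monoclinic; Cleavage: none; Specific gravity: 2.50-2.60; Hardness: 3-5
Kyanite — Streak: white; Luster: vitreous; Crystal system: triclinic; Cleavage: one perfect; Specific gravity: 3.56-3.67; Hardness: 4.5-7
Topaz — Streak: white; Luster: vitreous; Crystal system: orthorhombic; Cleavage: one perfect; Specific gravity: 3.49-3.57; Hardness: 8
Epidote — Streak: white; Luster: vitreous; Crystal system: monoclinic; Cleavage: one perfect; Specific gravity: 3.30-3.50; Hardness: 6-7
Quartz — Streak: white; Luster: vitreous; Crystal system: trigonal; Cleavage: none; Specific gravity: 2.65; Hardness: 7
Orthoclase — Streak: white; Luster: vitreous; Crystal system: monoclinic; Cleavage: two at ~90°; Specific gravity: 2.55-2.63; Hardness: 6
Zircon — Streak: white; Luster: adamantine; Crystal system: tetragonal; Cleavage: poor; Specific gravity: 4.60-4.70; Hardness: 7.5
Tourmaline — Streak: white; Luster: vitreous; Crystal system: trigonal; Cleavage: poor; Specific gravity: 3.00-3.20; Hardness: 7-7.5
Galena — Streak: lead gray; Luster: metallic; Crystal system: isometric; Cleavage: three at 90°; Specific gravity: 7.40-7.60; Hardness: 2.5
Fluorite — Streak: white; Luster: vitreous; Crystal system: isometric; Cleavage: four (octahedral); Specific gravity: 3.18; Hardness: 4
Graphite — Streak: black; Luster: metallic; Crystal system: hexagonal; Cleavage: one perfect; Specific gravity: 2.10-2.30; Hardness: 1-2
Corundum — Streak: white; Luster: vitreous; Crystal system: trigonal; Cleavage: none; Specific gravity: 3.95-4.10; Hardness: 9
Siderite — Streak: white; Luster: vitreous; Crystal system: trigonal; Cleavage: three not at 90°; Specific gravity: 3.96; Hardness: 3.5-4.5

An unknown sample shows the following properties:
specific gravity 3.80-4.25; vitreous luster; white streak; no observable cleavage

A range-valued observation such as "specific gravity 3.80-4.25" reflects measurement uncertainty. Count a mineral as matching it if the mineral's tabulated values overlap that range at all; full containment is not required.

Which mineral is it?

Corundum

Specific gravity 3.80-4.25: narrows the field to Olivine, Corundum, Siderite.
Vitreous luster: no further eliminations.
White streak: every remaining candidate is consistent.
No observable cleavage: Corundum remains.
Corundum is the sole remaining match.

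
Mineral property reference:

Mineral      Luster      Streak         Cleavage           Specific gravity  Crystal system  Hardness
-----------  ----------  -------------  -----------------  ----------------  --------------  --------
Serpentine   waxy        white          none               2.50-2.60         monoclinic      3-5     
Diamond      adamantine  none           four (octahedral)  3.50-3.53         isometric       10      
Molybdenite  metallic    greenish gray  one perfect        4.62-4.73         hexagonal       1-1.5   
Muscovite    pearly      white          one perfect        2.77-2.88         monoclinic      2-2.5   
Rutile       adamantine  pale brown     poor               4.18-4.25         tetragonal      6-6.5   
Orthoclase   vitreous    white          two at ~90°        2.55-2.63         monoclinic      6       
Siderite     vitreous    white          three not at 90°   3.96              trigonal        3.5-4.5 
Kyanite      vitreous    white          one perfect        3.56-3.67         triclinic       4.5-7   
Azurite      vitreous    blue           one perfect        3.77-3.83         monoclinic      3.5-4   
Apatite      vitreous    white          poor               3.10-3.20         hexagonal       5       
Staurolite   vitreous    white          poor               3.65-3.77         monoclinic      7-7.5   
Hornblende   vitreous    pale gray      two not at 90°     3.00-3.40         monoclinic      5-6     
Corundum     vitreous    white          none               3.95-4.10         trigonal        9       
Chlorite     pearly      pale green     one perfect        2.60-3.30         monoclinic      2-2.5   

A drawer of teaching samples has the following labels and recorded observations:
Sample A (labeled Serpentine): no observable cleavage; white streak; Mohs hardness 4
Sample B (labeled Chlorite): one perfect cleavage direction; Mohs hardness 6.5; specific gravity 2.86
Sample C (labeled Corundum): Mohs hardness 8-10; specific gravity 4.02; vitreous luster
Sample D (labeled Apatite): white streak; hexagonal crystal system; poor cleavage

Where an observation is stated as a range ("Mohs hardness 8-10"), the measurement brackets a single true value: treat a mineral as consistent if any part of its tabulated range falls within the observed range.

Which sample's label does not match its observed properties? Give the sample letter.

Sample A: observations are consistent with Serpentine.
Sample B: Chlorite has hardness 2-2.5, but the record shows Mohs hardness 6.5 — this label is wrong.
Sample C: observations are consistent with Corundum.
Sample D: observations are consistent with Apatite.
The mislabeled specimen is B.

B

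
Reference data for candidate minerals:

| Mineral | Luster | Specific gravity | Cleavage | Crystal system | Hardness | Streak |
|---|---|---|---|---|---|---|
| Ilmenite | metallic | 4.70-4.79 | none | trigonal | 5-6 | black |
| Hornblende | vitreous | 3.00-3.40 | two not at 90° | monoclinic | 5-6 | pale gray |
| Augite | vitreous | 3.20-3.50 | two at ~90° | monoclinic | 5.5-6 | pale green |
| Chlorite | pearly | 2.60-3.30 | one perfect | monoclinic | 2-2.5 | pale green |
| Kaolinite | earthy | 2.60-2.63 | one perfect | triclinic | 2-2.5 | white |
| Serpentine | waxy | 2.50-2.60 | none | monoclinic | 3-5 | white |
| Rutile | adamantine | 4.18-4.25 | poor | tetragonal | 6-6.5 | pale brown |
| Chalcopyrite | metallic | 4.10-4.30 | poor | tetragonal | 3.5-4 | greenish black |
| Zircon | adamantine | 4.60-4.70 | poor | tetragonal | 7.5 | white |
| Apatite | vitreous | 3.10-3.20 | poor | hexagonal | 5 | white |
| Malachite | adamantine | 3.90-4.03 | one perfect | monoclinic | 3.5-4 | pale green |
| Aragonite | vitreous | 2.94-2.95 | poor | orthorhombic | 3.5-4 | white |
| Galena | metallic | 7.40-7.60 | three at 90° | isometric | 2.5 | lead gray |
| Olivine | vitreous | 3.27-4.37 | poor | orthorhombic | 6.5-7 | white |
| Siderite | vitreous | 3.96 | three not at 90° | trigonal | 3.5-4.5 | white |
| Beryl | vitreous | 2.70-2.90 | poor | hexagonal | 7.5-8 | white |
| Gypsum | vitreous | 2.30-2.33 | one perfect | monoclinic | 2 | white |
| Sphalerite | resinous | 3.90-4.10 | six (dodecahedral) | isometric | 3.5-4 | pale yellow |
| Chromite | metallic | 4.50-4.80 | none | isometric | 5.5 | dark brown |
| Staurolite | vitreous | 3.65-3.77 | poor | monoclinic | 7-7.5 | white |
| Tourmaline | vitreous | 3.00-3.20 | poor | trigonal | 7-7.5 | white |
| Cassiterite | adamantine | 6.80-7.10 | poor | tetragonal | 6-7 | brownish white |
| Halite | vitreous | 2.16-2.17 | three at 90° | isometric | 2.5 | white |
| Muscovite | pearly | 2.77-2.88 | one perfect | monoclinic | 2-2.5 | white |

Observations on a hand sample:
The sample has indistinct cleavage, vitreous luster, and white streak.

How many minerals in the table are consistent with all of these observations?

Indistinct cleavage — leaves Rutile, Chalcopyrite, Zircon, Apatite, Aragonite, Olivine, Beryl, Staurolite, Tourmaline, Cassiterite.
Vitreous luster rules out Rutile, Chalcopyrite, Zircon, Cassiterite.
White streak — consistent with all remaining minerals.
Remaining candidates: Apatite, Aragonite, Beryl, Olivine, Staurolite, Tourmaline.
That is 6 minerals.

6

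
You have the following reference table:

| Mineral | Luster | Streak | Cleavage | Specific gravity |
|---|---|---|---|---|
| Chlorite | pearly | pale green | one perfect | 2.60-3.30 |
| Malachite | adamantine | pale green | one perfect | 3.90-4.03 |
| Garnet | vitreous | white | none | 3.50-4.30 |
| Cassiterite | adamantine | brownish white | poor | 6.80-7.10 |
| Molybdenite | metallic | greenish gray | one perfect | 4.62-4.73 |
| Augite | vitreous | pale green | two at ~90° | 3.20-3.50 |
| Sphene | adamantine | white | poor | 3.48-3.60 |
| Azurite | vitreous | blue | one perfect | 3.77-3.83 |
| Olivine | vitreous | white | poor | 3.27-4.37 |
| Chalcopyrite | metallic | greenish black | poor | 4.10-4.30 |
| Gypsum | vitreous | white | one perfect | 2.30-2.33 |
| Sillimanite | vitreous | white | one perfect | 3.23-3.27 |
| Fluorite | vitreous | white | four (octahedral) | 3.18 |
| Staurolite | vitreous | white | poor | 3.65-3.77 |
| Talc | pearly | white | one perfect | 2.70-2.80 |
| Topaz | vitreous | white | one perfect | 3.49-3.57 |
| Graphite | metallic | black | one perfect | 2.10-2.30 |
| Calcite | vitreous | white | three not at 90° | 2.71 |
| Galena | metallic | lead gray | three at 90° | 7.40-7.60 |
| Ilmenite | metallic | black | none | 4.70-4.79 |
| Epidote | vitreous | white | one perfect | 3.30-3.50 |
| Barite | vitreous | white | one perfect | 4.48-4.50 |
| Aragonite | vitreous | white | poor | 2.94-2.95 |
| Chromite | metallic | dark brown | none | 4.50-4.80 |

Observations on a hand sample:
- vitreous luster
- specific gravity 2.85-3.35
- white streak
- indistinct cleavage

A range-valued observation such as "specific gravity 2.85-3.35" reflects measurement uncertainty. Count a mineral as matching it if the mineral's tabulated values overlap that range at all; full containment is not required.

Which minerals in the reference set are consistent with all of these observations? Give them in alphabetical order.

Vitreous luster: only Garnet, Augite, Azurite, Olivine, Gypsum, Sillimanite, Fluorite, Staurolite, Topaz, Calcite, Epidote, Barite, Aragonite remain.
Specific gravity 2.85-3.35: only Augite, Olivine, Sillimanite, Fluorite, Epidote, Aragonite remain.
White streak eliminates Augite.
Indistinct cleavage: only Olivine, Aragonite remain.
The minerals that satisfy all observations are Aragonite, Olivine.

Aragonite, Olivine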